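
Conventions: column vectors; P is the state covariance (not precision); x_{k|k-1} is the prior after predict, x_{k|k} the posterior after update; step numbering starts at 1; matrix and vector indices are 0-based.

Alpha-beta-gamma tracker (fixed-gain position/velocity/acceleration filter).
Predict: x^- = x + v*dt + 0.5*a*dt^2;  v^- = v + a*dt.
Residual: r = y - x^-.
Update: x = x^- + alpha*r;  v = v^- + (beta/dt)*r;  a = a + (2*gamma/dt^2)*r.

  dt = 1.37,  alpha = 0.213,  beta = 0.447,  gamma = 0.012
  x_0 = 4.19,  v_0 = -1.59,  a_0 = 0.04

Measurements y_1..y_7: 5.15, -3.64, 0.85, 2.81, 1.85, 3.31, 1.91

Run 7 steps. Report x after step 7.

step 1: x_pred=2.0492  r=3.1008  x^+=2.7097  v^+=-0.5235  a^+=0.0796
step 2: x_pred=2.0673  r=-5.7073  x^+=0.8516  v^+=-2.2765  a^+=0.0067
step 3: x_pred=-2.2610  r=3.1110  x^+=-1.5983  v^+=-1.2523  a^+=0.0465
step 4: x_pred=-3.2705  r=6.0805  x^+=-1.9753  v^+=0.7952  a^+=0.1242
step 5: x_pred=-0.7693  r=2.6193  x^+=-0.2114  v^+=1.8200  a^+=0.1577
step 6: x_pred=2.4300  r=0.8800  x^+=2.6174  v^+=2.3232  a^+=0.1689
step 7: x_pred=5.9587  r=-4.0487  x^+=5.0963  v^+=1.2336  a^+=0.1172

x_post = 5.0963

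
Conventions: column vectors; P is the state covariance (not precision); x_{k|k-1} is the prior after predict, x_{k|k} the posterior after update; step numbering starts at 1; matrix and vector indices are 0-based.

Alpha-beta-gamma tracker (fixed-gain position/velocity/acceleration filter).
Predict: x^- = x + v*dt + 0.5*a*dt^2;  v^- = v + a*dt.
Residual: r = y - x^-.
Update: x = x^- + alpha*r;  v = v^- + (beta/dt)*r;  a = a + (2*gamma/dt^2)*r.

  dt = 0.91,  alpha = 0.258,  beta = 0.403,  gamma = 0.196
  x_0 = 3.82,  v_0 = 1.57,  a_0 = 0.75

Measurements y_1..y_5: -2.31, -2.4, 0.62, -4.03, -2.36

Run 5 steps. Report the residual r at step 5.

resid = 10.1324

step 1: x_pred=5.5592  r=-7.8692  x^+=3.5290  v^+=-1.2324  a^+=-2.9751
step 2: x_pred=1.1756  r=-3.5756  x^+=0.2531  v^+=-5.5233  a^+=-4.6677
step 3: x_pred=-6.7057  r=7.3257  x^+=-4.8157  v^+=-6.5266  a^+=-1.1999
step 4: x_pred=-11.2517  r=7.2217  x^+=-9.3885  v^+=-4.4203  a^+=2.2187
step 5: x_pred=-12.4924  r=10.1324  x^+=-9.8782  v^+=2.0859  a^+=7.0151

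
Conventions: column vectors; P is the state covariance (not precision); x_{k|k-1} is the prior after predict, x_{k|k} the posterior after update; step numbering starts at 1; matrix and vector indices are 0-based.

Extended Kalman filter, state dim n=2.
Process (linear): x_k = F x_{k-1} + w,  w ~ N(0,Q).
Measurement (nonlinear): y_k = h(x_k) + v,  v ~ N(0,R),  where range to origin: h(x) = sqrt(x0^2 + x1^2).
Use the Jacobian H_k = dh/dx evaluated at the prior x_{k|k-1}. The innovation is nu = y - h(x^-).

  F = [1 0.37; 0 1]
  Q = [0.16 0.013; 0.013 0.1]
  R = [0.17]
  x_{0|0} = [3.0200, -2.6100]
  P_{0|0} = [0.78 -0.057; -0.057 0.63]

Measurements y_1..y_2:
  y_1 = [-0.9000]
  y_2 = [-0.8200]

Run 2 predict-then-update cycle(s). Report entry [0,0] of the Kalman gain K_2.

K[0,0] = -0.7824

step 1: x^-=[2.0543, -2.6100]  P^-=[0.9841 0.1891; 0.1891 0.7300]  H_jac=[0.6185 -0.7858]  S=[0.8134]  K=[0.5656; -0.5615]  nu=[-4.2215]  x^+=[-0.3333, -0.2398]  P^+=[0.7239 0.4474; 0.4474 0.4736]
step 2: x^-=[-0.4221, -0.2398]  P^-=[1.2798 0.6356; 0.6356 0.5736]  H_jac=[-0.8694 -0.4941]  S=[1.8235]  K=[-0.7824; -0.4585]  nu=[-1.3055]  x^+=[0.5993, 0.3587]  P^+=[0.1635 -0.0185; -0.0185 0.1903]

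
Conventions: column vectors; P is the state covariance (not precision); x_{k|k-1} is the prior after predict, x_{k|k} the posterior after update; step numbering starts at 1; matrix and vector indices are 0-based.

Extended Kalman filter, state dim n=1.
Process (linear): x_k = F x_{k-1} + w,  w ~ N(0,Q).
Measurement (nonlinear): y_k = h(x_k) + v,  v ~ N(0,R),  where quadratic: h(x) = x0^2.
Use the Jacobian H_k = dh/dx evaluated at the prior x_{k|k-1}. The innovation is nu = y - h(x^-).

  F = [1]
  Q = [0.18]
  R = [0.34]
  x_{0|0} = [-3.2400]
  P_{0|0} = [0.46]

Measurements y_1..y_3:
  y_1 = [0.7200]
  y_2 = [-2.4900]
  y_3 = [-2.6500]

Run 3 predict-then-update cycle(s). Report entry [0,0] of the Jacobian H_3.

step 1: x^-=[-3.2400]  P^-=[0.6400]  H_jac=[-6.4800]  S=[27.2139]  K=[-0.1524]  nu=[-9.7776]  x^+=[-1.7500]  P^+=[0.0080]
step 2: x^-=[-1.7500]  P^-=[0.1880]  H_jac=[-3.4999]  S=[2.6429]  K=[-0.2490]  nu=[-5.5524]  x^+=[-0.3676]  P^+=[0.0242]
step 3: x^-=[-0.3676]  P^-=[0.2042]  H_jac=[-0.7353]  S=[0.4504]  K=[-0.3333]  nu=[-2.7852]  x^+=[0.5608]  P^+=[0.1541]

H_jac[0,0] = -0.7353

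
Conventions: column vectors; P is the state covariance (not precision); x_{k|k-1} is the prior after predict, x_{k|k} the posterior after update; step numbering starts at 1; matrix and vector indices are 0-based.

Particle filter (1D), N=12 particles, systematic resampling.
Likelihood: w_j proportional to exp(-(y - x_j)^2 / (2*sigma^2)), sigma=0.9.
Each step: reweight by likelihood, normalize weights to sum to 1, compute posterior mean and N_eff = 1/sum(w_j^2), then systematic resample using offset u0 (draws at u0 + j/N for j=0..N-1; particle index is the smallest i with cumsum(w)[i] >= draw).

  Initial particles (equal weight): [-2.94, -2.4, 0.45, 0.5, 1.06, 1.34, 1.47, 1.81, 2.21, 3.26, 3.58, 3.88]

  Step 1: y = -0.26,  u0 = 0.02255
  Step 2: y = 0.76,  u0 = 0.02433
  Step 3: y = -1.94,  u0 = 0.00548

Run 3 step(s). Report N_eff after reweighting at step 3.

N_eff = 8.6376

step 1: w=[0.0052, 0.0257, 0.3181, 0.3040, 0.1481, 0.0894, 0.0684, 0.0308, 0.0100, 0.0002, 0.0000, 0.0000]  mean=0.6746  Neff=4.3493  idx=[1, 2, 2, 2, 3, 3, 3, 3, 4, 4, 5, 6]
step 2: w=[0.0002, 0.0933, 0.0933, 0.0933, 0.0949, 0.0949, 0.0949, 0.0949, 0.0936, 0.0936, 0.0804, 0.0725]  mean=0.7282  Neff=10.9390  idx=[1, 2, 3, 3, 4, 5, 6, 7, 8, 9, 10, 11]
step 3: w=[0.1285, 0.1285, 0.1285, 0.1285, 0.1107, 0.1107, 0.1107, 0.1107, 0.0169, 0.0169, 0.0057, 0.0033]  mean=0.5012  Neff=8.6376  idx=[0, 0, 1, 1, 2, 3, 3, 4, 5, 6, 6, 7]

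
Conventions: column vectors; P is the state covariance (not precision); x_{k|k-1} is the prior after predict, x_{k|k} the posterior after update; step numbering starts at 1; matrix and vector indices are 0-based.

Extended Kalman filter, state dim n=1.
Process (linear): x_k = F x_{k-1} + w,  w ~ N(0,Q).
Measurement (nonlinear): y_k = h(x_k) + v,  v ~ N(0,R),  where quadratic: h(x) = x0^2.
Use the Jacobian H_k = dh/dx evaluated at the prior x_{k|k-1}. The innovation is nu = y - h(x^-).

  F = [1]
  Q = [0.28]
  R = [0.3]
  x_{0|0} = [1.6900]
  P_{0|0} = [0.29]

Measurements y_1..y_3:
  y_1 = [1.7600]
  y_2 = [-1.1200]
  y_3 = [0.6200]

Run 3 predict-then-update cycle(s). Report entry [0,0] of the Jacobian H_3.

H_jac[0,0] = 0.8189

step 1: x^-=[1.6900]  P^-=[0.5700]  H_jac=[3.3800]  S=[6.8119]  K=[0.2828]  nu=[-1.0961]  x^+=[1.3800]  P^+=[0.0251]
step 2: x^-=[1.3800]  P^-=[0.3051]  H_jac=[2.7600]  S=[2.6241]  K=[0.3209]  nu=[-3.0244]  x^+=[0.4095]  P^+=[0.0349]
step 3: x^-=[0.4095]  P^-=[0.3149]  H_jac=[0.8189]  S=[0.5112]  K=[0.5045]  nu=[0.4523]  x^+=[0.6377]  P^+=[0.1848]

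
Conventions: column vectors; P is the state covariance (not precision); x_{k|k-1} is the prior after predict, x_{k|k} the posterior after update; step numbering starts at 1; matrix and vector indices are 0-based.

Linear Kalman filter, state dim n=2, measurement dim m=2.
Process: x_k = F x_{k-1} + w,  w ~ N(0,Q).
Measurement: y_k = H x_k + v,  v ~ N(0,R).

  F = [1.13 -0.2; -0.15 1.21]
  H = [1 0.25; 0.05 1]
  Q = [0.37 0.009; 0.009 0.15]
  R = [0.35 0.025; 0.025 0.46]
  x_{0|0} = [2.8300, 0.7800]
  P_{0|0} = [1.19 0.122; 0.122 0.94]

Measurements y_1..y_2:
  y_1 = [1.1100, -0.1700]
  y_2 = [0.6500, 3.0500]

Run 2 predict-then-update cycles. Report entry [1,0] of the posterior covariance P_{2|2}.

P_post[1,0] = -0.0757

step 1: x^-=[3.0419, 0.5193]  P^-=[1.8720 -0.2497; -0.2497 1.5087]  S=[2.1914 0.2429; 0.2429 1.9485]  K=[0.8463 -0.1856; -0.0273 0.7713]  nu=[-2.0617, -0.8414]  x^+=[1.4532, -0.0733]  P^+=[0.3115 -0.0798; -0.0798 0.3581]
step 2: x^-=[1.6568, -0.3067]  P^-=[0.8182 -0.2420; -0.2420 0.7103]  S=[1.0916 -0.0015; -0.0015 1.1482]  K=[0.6939 -0.1742; -0.0582 0.6080]  nu=[-0.9301, 3.2739]  x^+=[0.4411, 1.7380]  P^+=[0.2574 -0.0757; -0.0757 0.2820]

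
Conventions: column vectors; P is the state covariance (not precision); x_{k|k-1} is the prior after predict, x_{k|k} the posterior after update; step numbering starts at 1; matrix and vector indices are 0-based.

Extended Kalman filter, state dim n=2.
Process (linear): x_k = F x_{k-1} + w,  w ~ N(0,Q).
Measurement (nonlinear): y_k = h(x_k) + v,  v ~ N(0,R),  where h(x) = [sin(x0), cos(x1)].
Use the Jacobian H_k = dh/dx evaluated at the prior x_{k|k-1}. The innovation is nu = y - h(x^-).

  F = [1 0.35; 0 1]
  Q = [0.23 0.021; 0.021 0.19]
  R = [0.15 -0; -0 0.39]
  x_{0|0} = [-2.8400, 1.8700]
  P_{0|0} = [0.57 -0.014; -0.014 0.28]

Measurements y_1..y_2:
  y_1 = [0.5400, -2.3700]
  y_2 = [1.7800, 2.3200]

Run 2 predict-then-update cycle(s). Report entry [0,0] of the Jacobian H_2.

H_jac[0,0] = -0.8522

step 1: x^-=[-2.1855, 1.8700]  P^-=[0.8245 0.1050; 0.1050 0.4700]  H_jac=[-0.5767 0.0000; 0.0000 -0.9556]  S=[0.4242 0.0579; 0.0579 0.8192]  K=[-1.1149 -0.0437; -0.0686 -0.5434]  nu=[1.3569, -2.0752]  x^+=[-3.6076, 2.9046]  P^+=[0.2900 0.0178; 0.0178 0.2218]
step 2: x^-=[-2.5910, 2.9046]  P^-=[0.5596 0.1165; 0.1165 0.4118]  H_jac=[-0.8522 0.0000; 0.0000 -0.2348]  S=[0.5564 0.0233; 0.0233 0.4127]  K=[-0.8564 -0.0179; -0.1690 -0.2247]  nu=[2.3032, 3.2921]  x^+=[-4.6223, 1.7757]  P^+=[0.1507 0.0297; 0.0297 0.3733]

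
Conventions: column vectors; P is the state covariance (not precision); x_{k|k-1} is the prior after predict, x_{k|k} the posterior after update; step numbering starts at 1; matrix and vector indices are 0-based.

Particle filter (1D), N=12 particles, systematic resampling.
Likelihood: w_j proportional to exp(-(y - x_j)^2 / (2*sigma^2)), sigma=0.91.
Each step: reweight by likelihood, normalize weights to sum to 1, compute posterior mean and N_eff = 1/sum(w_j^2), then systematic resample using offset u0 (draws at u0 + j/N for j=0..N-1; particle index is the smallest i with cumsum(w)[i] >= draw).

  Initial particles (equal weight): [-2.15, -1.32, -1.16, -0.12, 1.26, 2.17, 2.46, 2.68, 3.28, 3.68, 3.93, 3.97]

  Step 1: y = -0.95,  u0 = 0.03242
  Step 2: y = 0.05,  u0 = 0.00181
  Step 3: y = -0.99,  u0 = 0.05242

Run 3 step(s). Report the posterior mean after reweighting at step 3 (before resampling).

post_mean = -0.8056

step 1: w=[0.1384, 0.3039, 0.3214, 0.2177, 0.0173, 0.0009, 0.0003, 0.0001, 0.0000, 0.0000, 0.0000, 0.0000]  mean=-1.0727  Neff=3.8097  idx=[0, 0, 1, 1, 1, 2, 2, 2, 2, 3, 3, 3]
step 2: w=[0.0095, 0.0095, 0.0567, 0.0567, 0.0567, 0.0728, 0.0728, 0.0728, 0.0728, 0.1732, 0.1732, 0.1732]  mean=-0.6657  Neff=8.2626  idx=[0, 3, 4, 5, 7, 8, 9, 9, 10, 10, 11, 11]
step 3: w=[0.0490, 0.1033, 0.1033, 0.1084, 0.1084, 0.1084, 0.0699, 0.0699, 0.0699, 0.0699, 0.0699, 0.0699]  mean=-0.8056  Neff=11.3262  idx=[1, 1, 2, 3, 4, 4, 5, 6, 7, 9, 10, 11]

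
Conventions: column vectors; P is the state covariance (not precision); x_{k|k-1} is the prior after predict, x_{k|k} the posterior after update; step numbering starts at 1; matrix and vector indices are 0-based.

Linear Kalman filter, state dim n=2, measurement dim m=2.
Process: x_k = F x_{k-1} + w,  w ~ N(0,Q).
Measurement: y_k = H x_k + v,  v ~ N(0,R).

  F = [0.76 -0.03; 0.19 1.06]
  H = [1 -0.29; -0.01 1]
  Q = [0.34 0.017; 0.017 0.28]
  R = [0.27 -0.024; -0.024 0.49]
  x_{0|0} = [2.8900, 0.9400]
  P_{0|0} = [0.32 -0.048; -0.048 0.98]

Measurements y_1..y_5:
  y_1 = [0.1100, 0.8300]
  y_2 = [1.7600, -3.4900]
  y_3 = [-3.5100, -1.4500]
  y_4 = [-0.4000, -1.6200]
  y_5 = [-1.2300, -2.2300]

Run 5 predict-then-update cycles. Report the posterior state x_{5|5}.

x_post = [-1.4530, -2.0937]

step 1: x^-=[2.1682, 1.5455]  P^-=[0.5279 -0.0064; -0.0064 1.3733]  S=[0.9171 -0.4339; -0.4339 1.8635]  K=[0.6458 0.1441; -0.1039 0.7128]  nu=[-1.6100, -0.6938]  x^+=[1.0284, 1.2183]  P^+=[0.1874 0.0570; 0.0570 0.3523]
step 2: x^-=[0.7450, 1.4868]  P^-=[0.4460 0.0785; 0.0785 0.7056]  S=[0.7298 -0.1544; -0.1544 1.1941]  K=[0.6097 0.1408; -0.0493 0.5839]  nu=[1.4461, -4.9693]  x^+=[0.9270, -1.4861]  P^+=[0.1775 0.0561; 0.0561 0.2878]
step 3: x^-=[0.7491, -1.3991]  P^-=[0.4402 0.0784; 0.0784 0.6324]  S=[0.7180 -0.1332; -0.1332 1.1209]  K=[0.6071 0.1381; -0.0427 0.5584]  nu=[-4.6649, -0.0434]  x^+=[-2.0891, -1.2243]  P^+=[0.1765 0.0549; 0.0549 0.2752]
step 4: x^-=[-1.5510, -1.6947]  P^-=[0.4397 0.0776; 0.0776 0.6177]  S=[0.7166 -0.1297; -0.1297 1.1062]  K=[0.6070 0.1374; -0.0416 0.5528]  nu=[0.6595, 0.0592]  x^+=[-1.1425, -1.6894]  P^+=[0.1764 0.0545; 0.0545 0.2724]
step 5: x^-=[-0.8176, -2.0078]  P^-=[0.4397 0.0774; 0.0774 0.6144]  S=[0.7164 -0.1289; -0.1289 1.1029]  K=[0.6070 0.1372; -0.0414 0.5515]  nu=[-0.9946, -0.2303]  x^+=[-1.4530, -2.0937]  P^+=[0.1764 0.0544; 0.0544 0.2718]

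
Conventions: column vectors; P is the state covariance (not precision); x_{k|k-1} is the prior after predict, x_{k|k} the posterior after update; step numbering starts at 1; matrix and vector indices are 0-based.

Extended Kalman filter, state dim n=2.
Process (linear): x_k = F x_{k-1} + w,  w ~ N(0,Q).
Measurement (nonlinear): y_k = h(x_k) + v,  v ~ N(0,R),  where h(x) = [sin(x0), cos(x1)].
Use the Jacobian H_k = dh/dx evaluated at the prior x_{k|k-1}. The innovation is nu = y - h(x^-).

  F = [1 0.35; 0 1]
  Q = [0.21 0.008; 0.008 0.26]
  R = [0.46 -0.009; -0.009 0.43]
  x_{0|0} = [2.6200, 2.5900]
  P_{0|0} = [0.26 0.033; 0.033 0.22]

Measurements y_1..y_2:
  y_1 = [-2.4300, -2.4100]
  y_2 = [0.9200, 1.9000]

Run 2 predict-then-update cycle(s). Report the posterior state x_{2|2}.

x_post = [6.8064, 4.7932]

step 1: x^-=[3.5265, 2.5900]  P^-=[0.5201 0.1180; 0.1180 0.4800]  H_jac=[-0.9268 0.0000; 0.0000 -0.5240]  S=[0.9067 0.0483; 0.0483 0.5618]  K=[-0.5281 -0.0647; -0.0972 -0.4394]  nu=[-2.0545, -1.5583]  x^+=[4.7123, 3.4744]  P^+=[0.2615 0.0440; 0.0440 0.3588]
step 2: x^-=[5.9283, 3.4744]  P^-=[0.5462 0.1776; 0.1776 0.6188]  H_jac=[0.9377 0.0000; 0.0000 0.3267]  S=[0.9403 0.0454; 0.0454 0.4960]  K=[0.5415 0.0674; 0.1581 0.3931]  nu=[1.2674, 2.8451]  x^+=[6.8064, 4.7932]  P^+=[0.2650 0.0738; 0.0738 0.5131]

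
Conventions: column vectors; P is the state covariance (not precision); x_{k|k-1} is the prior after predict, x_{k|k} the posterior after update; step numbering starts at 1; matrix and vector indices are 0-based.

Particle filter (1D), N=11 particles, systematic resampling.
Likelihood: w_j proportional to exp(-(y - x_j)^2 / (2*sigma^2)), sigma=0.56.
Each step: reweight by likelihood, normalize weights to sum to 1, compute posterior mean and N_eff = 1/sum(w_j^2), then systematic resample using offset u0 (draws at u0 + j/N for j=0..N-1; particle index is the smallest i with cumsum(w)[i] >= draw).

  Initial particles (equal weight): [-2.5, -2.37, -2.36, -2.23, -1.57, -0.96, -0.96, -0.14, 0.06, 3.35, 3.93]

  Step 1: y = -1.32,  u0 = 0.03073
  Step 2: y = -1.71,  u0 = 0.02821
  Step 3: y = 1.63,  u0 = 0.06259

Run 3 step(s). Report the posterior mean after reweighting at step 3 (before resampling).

step 1: w=[0.0318, 0.0505, 0.0522, 0.0782, 0.2651, 0.2382, 0.2382, 0.0318, 0.0141, 0.0000, 0.0000]  mean=-1.3739  Neff=5.0676  idx=[0, 2, 3, 4, 4, 5, 5, 5, 6, 6, 6]
step 2: w=[0.0625, 0.0862, 0.1099, 0.1639, 0.1639, 0.0690, 0.0690, 0.0690, 0.0690, 0.0690, 0.0690]  mean=-1.5164  Neff=9.4667  idx=[0, 1, 2, 3, 3, 4, 4, 6, 7, 8, 10]
step 3: w=[0.0000, 0.0000, 0.0000, 0.0009, 0.0009, 0.0009, 0.0009, 0.2491, 0.2491, 0.2491, 0.2491]  mean=-0.9622  Neff=4.0287  idx=[7, 7, 7, 8, 8, 9, 9, 9, 10, 10, 10]

post_mean = -0.9622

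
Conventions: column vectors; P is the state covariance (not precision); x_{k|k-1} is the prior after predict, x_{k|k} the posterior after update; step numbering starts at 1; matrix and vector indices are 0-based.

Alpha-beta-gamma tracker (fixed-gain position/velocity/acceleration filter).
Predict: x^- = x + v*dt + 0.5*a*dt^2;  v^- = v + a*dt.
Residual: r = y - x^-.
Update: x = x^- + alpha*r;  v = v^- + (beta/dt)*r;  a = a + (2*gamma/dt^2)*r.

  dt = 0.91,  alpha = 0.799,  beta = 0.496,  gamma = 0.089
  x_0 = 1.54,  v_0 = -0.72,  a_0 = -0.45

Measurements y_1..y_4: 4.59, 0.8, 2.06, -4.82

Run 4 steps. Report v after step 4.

v_post = -3.9839

step 1: x_pred=0.6985  r=3.8915  x^+=3.8078  v^+=0.9916  a^+=0.3865
step 2: x_pred=4.8702  r=-4.0702  x^+=1.6181  v^+=-0.8752  a^+=-0.4884
step 3: x_pred=0.6195  r=1.4405  x^+=1.7705  v^+=-0.5345  a^+=-0.1788
step 4: x_pred=1.2101  r=-6.0301  x^+=-3.6080  v^+=-3.9839  a^+=-1.4749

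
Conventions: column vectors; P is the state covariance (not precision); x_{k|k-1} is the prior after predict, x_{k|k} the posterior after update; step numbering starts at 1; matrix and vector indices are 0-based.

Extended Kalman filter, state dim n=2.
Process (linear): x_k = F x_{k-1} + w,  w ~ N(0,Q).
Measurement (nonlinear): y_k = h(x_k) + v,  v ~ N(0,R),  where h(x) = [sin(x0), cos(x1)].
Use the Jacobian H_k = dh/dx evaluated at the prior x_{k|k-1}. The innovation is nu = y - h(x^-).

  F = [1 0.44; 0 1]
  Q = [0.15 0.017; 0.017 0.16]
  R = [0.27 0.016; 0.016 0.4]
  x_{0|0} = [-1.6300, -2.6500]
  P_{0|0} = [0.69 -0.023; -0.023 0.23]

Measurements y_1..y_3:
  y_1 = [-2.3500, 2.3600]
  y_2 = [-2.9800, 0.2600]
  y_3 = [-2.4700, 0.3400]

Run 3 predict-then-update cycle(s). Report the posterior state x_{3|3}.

step 1: x^-=[-2.7960, -2.6500]  P^-=[0.8643 0.0952; 0.0952 0.3900]  H_jac=[-0.9409 0.0000; 0.0000 0.4720]  S=[1.0351 -0.0263; -0.0263 0.4869]  K=[-0.7843 0.0500; -0.0770 0.3739]  nu=[-2.0112, 3.2416]  x^+=[-1.0566, -1.2829]  P^+=[0.2242 0.0157; 0.0157 0.3143]
step 2: x^-=[-1.6210, -1.2829]  P^-=[0.4489 0.1710; 0.1710 0.4743]  H_jac=[-0.0502 0.0000; 0.0000 0.9588]  S=[0.2711 0.0078; 0.0078 0.8360]  K=[-0.0888 0.1970; -0.0473 0.5444]  nu=[-1.9813, -0.0239]  x^+=[-1.4498, -1.2023]  P^+=[0.4146 0.0807; 0.0807 0.2263]
step 3: x^-=[-1.9788, -1.2023]  P^-=[0.6794 0.1973; 0.1973 0.3863]  H_jac=[-0.3968 0.0000; 0.0000 0.9329]  S=[0.3770 -0.0570; -0.0570 0.7362]  K=[-0.6854 0.1969; -0.1352 0.4790]  nu=[-1.5521, -0.0202]  x^+=[-0.9190, -1.0022]  P^+=[0.4584 0.0727; 0.0727 0.2031]

x_post = [-0.9190, -1.0022]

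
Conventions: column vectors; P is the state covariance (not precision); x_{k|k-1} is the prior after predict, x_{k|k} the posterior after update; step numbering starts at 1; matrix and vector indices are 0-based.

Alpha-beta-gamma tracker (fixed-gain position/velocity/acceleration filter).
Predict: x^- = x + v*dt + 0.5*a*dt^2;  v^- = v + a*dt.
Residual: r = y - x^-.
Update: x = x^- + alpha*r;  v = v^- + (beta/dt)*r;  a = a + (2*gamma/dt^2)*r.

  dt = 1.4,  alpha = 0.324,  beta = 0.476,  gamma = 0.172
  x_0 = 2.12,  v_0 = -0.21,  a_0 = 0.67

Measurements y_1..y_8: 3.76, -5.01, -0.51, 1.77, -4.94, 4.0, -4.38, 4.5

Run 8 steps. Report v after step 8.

step 1: x_pred=2.4826  r=1.2774  x^+=2.8965  v^+=1.1623  a^+=0.8942
step 2: x_pred=5.4000  r=-10.4100  x^+=2.0272  v^+=-1.1252  a^+=-0.9329
step 3: x_pred=-0.4623  r=-0.0477  x^+=-0.4778  v^+=-2.4474  a^+=-0.9412
step 4: x_pred=-4.8266  r=6.5966  x^+=-2.6893  v^+=-1.5223  a^+=0.2165
step 5: x_pred=-4.6084  r=-0.3316  x^+=-4.7158  v^+=-1.3319  a^+=0.1583
step 6: x_pred=-6.4253  r=10.4253  x^+=-3.0475  v^+=2.4344  a^+=1.9881
step 7: x_pred=2.3089  r=-6.6889  x^+=0.1417  v^+=2.9435  a^+=0.8141
step 8: x_pred=5.0604  r=-0.5604  x^+=4.8788  v^+=3.8927  a^+=0.7158

v_post = 3.8927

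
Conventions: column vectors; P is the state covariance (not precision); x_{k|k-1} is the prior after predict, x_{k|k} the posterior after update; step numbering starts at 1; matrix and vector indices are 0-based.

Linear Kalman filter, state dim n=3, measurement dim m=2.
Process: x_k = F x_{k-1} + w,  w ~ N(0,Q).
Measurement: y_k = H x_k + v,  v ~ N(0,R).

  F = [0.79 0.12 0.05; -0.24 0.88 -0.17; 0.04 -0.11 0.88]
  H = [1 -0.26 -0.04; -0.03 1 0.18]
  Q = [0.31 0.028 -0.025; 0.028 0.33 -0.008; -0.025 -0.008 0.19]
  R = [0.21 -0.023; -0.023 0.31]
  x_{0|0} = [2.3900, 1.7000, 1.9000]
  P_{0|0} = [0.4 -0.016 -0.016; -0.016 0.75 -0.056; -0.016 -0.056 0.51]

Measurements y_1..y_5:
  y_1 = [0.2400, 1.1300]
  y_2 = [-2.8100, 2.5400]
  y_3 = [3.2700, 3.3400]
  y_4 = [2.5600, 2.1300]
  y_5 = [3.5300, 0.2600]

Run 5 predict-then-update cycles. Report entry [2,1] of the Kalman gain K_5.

step 1: x^-=[2.1871, 0.5994, 1.5806]  P^-=[0.5667 0.0174 -0.0153; 0.0174 0.9708 -0.2026; -0.0153 -0.2026 0.6045]  S=[0.8313 -0.2644; -0.2644 1.2271]  K=[0.7262 0.1546; -0.0332 0.7539; -0.0089 -0.0780]  nu=[-1.7280, 0.3117]  x^+=[0.9804, 0.8917, 1.5716]  P^+=[0.1584 0.0378 -0.0105; 0.0378 0.2593 -0.1318; -0.0105 -0.1318 0.5973]
step 2: x^-=[0.9601, 0.2822, 1.3242]  P^-=[0.4188 0.0439 -0.0207; 0.0439 0.5798 -0.2239; -0.0207 -0.2239 0.6804]  S=[0.6433 -0.1313; -0.1313 0.8292]  K=[0.6628 0.1382; -0.0204 0.6458; -0.0091 -0.1230]  nu=[-3.6437, 2.0482]  x^+=[-1.1720, 1.6792, 1.1054]  P^+=[0.1444 0.0344 -0.0136; 0.0344 0.2302 -0.1586; -0.0136 -0.1586 0.6681]
step 3: x^-=[-0.6691, 1.5710, 0.7412]  P^-=[0.4087 0.0404 -0.0223; 0.0404 0.5677 -0.2523; -0.0223 -0.2523 0.7399]  S=[0.6337 -0.1296; -0.1296 0.8091]  K=[0.6573 0.1351; -0.0222 0.6405; -0.0085 -0.1478]  nu=[4.3772, 1.6155]  x^+=[2.4264, 2.5085, 0.4651]  P^+=[0.1431 0.0338 -0.0153; 0.0338 0.2318 -0.1761; -0.0153 -0.1761 0.7225]
step 4: x^-=[2.2411, 1.5461, 0.2304]  P^-=[0.4075 0.0398 -0.0228; 0.0398 0.5758 -0.2742; -0.0228 -0.2742 0.7852]  S=[0.6331 -0.1308; -0.1308 0.8108]  K=[0.6566 0.1349; -0.0232 0.6441; -0.0070 -0.1641]  nu=[0.7301, 0.6097]  x^+=[2.8028, 1.9219, 0.1253]  P^+=[0.1430 0.0339 -0.0162; 0.0339 0.2352 -0.1887; -0.0162 -0.1887 0.7637]
step 5: x^-=[2.4511, 0.9973, 0.0109]  P^-=[0.4074 0.0398 -0.0229; 0.0398 0.5832 -0.2904; -0.0229 -0.2904 0.8195]  S=[0.6333 -0.1316; -0.1316 0.8135]  K=[0.6565 0.1350; -0.0237 0.6474; -0.0053 -0.1756]  nu=[1.3387, -0.6657]  x^+=[3.2401, 0.5345, 0.1208]  P^+=[0.1430 0.0341 -0.0167; 0.0341 0.2379 -0.1979; -0.0167 -0.1979 0.7947]

K[2,1] = -0.1756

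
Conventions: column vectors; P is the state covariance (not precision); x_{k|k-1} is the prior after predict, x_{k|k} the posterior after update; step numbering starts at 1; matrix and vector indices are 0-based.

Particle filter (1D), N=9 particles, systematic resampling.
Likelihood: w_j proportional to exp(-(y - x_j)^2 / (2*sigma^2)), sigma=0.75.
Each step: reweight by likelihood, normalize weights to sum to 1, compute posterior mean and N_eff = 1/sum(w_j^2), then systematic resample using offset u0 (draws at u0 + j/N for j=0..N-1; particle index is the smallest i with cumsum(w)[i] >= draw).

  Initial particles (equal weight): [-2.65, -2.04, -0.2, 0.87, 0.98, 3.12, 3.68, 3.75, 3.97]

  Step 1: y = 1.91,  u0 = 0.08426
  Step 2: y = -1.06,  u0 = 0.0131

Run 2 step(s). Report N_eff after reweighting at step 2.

N_eff = 5.7874

step 1: w=[0.0000, 0.0000, 0.0150, 0.3008, 0.3647, 0.2141, 0.0486, 0.0388, 0.0181]  mean=1.6800  Neff=3.6538  idx=[3, 3, 3, 4, 4, 4, 5, 5, 7]
step 2: w=[0.1986, 0.1986, 0.1986, 0.1347, 0.1347, 0.1347, 0.0000, 0.0000, 0.0000]  mean=0.9145  Neff=5.7874  idx=[0, 0, 1, 1, 2, 2, 3, 4, 5]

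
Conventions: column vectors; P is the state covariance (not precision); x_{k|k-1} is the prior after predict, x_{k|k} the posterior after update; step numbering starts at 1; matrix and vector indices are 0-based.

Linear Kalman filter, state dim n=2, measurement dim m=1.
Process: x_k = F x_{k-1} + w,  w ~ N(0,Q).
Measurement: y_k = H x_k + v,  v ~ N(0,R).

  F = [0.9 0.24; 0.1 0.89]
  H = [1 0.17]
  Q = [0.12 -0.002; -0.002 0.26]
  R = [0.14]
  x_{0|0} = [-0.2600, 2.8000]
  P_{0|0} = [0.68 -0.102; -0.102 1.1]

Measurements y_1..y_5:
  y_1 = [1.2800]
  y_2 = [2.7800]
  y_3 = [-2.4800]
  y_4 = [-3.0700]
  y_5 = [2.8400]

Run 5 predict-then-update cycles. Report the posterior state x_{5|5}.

step 1: x^-=[0.4380, 2.4660]  P^-=[0.6901 0.2100; 0.2100 1.1200]  S=[0.9339]  K=[0.7772; 0.4288]  nu=[0.4228]  x^+=[0.7666, 2.6473]  P^+=[0.1260 -0.1012; -0.1012 0.9483]
step 2: x^-=[1.3253, 2.4327]  P^-=[0.2330 0.1284; 0.1284 0.9944]  S=[0.4454]  K=[0.5721; 0.6679]  nu=[1.0412]  x^+=[1.9209, 3.1281]  P^+=[0.0872 -0.0418; -0.0418 0.7957]
step 3: x^-=[2.4796, 2.9761]  P^-=[0.2184 0.1414; 0.1414 0.8837]  S=[0.4320]  K=[0.5612; 0.6749]  nu=[-5.4655]  x^+=[-0.5877, -0.7128]  P^+=[0.0824 -0.0223; -0.0223 0.6869]
step 4: x^-=[-0.7000, -0.6931]  P^-=[0.2166 0.1338; 0.1338 0.8010]  S=[0.4253]  K=[0.5629; 0.6347]  nu=[-2.2522]  x^+=[-1.9677, -2.1226]  P^+=[0.0819 -0.0182; -0.0182 0.6296]
step 5: x^-=[-2.2804, -2.0859]  P^-=[0.2147 0.1249; 0.1249 0.7563]  S=[0.4191]  K=[0.5631; 0.6048]  nu=[5.4750]  x^+=[0.8026, 1.2253]  P^+=[0.0819 -0.0179; -0.0179 0.6031]

x_post = [0.8026, 1.2253]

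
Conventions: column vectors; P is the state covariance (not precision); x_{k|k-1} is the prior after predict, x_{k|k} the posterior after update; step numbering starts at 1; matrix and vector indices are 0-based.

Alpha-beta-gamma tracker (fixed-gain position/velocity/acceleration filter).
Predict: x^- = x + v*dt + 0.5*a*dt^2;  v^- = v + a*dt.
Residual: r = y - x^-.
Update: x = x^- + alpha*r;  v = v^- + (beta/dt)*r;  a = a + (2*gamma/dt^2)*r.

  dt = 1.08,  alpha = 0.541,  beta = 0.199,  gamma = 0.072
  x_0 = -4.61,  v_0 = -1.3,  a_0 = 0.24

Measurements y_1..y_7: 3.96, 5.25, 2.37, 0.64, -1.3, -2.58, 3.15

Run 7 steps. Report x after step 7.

step 1: x_pred=-5.8740  r=9.8340  x^+=-0.5538  v^+=0.7712  a^+=1.4541
step 2: x_pred=1.1271  r=4.1229  x^+=3.3576  v^+=3.1013  a^+=1.9631
step 3: x_pred=7.8519  r=-5.4819  x^+=4.8862  v^+=4.2113  a^+=1.2863
step 4: x_pred=10.1846  r=-9.5446  x^+=5.0210  v^+=3.8419  a^+=0.1080
step 5: x_pred=9.2331  r=-10.5331  x^+=3.5347  v^+=2.0176  a^+=-1.1924
step 6: x_pred=5.0183  r=-7.5983  x^+=0.9076  v^+=-0.6703  a^+=-2.1305
step 7: x_pred=-1.0587  r=4.2087  x^+=1.2182  v^+=-2.1957  a^+=-1.6109

x_post = 1.2182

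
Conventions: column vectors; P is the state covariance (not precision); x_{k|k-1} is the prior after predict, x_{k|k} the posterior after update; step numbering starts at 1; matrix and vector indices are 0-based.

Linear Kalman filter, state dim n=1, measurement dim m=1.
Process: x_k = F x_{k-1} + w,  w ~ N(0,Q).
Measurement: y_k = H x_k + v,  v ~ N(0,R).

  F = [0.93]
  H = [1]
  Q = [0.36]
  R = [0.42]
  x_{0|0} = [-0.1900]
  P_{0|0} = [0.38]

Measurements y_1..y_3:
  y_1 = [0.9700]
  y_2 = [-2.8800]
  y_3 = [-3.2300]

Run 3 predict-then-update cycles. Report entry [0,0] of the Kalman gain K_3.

step 1: x^-=[-0.1767]  P^-=[0.6887]  S=[1.1087]  K=[0.6212]  nu=[1.1467]  x^+=[0.5356]  P^+=[0.2609]
step 2: x^-=[0.4981]  P^-=[0.5856]  S=[1.0056]  K=[0.5824]  nu=[-3.3781]  x^+=[-1.4692]  P^+=[0.2446]
step 3: x^-=[-1.3663]  P^-=[0.5715]  S=[0.9915]  K=[0.5764]  nu=[-1.8637]  x^+=[-2.4406]  P^+=[0.2421]

K[0,0] = 0.5764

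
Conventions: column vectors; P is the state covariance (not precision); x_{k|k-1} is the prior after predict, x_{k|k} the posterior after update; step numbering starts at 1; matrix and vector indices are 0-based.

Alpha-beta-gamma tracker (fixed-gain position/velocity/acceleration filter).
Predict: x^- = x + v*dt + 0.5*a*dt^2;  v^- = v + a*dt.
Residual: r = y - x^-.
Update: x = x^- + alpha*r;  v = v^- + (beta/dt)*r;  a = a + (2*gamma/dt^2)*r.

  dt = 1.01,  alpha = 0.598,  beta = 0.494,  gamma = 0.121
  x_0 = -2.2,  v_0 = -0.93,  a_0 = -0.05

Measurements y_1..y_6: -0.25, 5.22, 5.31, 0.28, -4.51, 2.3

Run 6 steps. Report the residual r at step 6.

resid = 10.3084

step 1: x_pred=-3.1648  r=2.9148  x^+=-1.4218  v^+=0.4452  a^+=0.6415
step 2: x_pred=-0.6450  r=5.8650  x^+=2.8623  v^+=3.9617  a^+=2.0328
step 3: x_pred=7.9004  r=-2.5904  x^+=6.3513  v^+=4.7478  a^+=1.4183
step 4: x_pred=11.8701  r=-11.5901  x^+=4.9392  v^+=0.5115  a^+=-1.3312
step 5: x_pred=4.7768  r=-9.2868  x^+=-0.7767  v^+=-5.3753  a^+=-3.5344
step 6: x_pred=-8.0084  r=10.3084  x^+=-1.8440  v^+=-3.9030  a^+=-1.0889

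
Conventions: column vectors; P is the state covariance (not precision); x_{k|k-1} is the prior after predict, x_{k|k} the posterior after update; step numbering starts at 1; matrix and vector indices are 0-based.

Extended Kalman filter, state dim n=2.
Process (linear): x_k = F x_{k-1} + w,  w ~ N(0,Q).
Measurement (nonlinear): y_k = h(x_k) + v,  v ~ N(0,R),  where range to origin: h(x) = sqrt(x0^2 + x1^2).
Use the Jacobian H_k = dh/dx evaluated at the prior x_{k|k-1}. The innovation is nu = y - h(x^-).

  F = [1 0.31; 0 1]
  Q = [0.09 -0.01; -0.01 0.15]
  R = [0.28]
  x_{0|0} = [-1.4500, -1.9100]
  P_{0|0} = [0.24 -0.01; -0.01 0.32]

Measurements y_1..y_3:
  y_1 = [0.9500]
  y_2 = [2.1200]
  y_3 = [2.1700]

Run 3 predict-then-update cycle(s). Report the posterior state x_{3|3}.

step 1: x^-=[-2.0421, -1.9100]  P^-=[0.3546 0.0792; 0.0792 0.4700]  H_jac=[-0.7303 -0.6831]  S=[0.7674]  K=[-0.4079; -0.4937]  nu=[-1.8461]  x^+=[-1.2891, -0.9986]  P^+=[0.2269 -0.0754; -0.0754 0.2829]
step 2: x^-=[-1.5986, -0.9986]  P^-=[0.2973 0.0024; 0.0024 0.4329]  H_jac=[-0.8481 -0.5298]  S=[0.6175]  K=[-0.4104; -0.3747]  nu=[0.2351]  x^+=[-1.6951, -1.0867]  P^+=[0.1933 -0.0926; -0.0926 0.3463]
step 3: x^-=[-2.0320, -1.0867]  P^-=[0.2592 0.0047; 0.0047 0.4963]  H_jac=[-0.8818 -0.4716]  S=[0.5959]  K=[-0.3873; -0.3998]  nu=[-0.1343]  x^+=[-1.9800, -1.0330]  P^+=[0.1698 -0.0875; -0.0875 0.4010]

x_post = [-1.9800, -1.0330]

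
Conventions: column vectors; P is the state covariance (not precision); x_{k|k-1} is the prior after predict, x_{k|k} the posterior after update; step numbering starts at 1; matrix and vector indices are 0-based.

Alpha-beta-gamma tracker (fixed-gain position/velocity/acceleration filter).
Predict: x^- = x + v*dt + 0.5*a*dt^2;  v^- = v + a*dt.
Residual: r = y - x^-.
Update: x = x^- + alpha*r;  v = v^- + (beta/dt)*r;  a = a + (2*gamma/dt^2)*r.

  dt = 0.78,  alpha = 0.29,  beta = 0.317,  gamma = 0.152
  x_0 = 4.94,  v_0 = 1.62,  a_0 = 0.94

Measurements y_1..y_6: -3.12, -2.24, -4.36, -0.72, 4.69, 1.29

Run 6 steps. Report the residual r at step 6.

resid = 5.6405

step 1: x_pred=6.4895  r=-9.6095  x^+=3.7028  v^+=-1.5522  a^+=-3.8616
step 2: x_pred=1.3173  r=-3.5573  x^+=0.2857  v^+=-6.0100  a^+=-5.6391
step 3: x_pred=-6.1175  r=1.7575  x^+=-5.6078  v^+=-9.6943  a^+=-4.7609
step 4: x_pred=-14.6176  r=13.8976  x^+=-10.5873  v^+=-7.7596  a^+=2.1833
step 5: x_pred=-15.9757  r=20.6657  x^+=-9.9826  v^+=2.3421  a^+=12.5094
step 6: x_pred=-4.3505  r=5.6405  x^+=-2.7147  v^+=14.3917  a^+=15.3277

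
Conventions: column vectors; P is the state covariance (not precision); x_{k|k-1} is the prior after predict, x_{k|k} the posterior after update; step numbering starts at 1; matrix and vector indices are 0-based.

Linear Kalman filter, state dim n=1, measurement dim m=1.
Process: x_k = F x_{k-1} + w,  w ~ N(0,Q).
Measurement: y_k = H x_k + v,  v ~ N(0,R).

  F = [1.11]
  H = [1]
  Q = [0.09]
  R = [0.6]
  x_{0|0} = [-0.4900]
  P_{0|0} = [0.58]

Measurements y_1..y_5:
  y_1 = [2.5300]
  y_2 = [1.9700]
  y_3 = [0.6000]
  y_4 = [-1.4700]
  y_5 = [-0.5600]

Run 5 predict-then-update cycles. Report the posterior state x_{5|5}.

step 1: x^-=[-0.5439]  P^-=[0.8046]  S=[1.4046]  K=[0.5728]  nu=[3.0739]  x^+=[1.2169]  P^+=[0.3437]
step 2: x^-=[1.3508]  P^-=[0.5135]  S=[1.1135]  K=[0.4611]  nu=[0.6192]  x^+=[1.6363]  P^+=[0.2767]
step 3: x^-=[1.8163]  P^-=[0.4309]  S=[1.0309]  K=[0.4180]  nu=[-1.2163]  x^+=[1.3079]  P^+=[0.2508]
step 4: x^-=[1.4518]  P^-=[0.3990]  S=[0.9990]  K=[0.3994]  nu=[-2.9218]  x^+=[0.2848]  P^+=[0.2396]
step 5: x^-=[0.3162]  P^-=[0.3853]  S=[0.9853]  K=[0.3910]  nu=[-0.8762]  x^+=[-0.0264]  P^+=[0.2346]

x_post = [-0.0264]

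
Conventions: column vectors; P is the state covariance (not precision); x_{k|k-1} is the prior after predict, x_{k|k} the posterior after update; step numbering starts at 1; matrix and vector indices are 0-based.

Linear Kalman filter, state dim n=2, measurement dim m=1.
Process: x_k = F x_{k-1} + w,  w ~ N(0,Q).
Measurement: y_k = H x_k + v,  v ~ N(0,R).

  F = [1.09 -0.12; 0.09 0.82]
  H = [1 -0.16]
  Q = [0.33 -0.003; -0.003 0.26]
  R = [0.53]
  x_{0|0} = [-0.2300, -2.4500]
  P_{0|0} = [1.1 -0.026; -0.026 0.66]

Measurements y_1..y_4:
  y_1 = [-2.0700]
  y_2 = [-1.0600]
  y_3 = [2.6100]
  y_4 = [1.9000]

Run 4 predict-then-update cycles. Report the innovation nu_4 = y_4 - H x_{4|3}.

innov = [0.6703]

step 1: x^-=[0.0433, -2.0297]  P^-=[1.6532 0.0170; 0.0170 0.7089]  S=[2.1959]  K=[0.7516; -0.0439]  nu=[-2.4381]  x^+=[-1.7892, -1.9227]  P^+=[0.4127 0.0895; 0.0895 0.7046]
step 2: x^-=[-1.7195, -1.7376]  P^-=[0.8070 0.0472; 0.0472 0.7503]  S=[1.3412]  K=[0.5961; -0.0544]  nu=[0.3815]  x^+=[-1.4921, -1.7583]  P^+=[0.3304 0.0906; 0.0906 0.7464]
step 3: x^-=[-1.4154, -1.5761]  P^-=[0.7096 0.0360; 0.0360 0.7779]  S=[1.2480]  K=[0.5640; -0.0709]  nu=[3.7732]  x^+=[0.7127, -1.8436]  P^+=[0.3127 0.0859; 0.0859 0.7716]
step 4: x^-=[0.9981, -1.4476]  P^-=[0.6901 0.0276; 0.0276 0.7941]  S=[1.2316]  K=[0.5567; -0.0808]  nu=[0.6703]  x^+=[1.3713, -1.5018]  P^+=[0.3084 0.0830; 0.0830 0.7860]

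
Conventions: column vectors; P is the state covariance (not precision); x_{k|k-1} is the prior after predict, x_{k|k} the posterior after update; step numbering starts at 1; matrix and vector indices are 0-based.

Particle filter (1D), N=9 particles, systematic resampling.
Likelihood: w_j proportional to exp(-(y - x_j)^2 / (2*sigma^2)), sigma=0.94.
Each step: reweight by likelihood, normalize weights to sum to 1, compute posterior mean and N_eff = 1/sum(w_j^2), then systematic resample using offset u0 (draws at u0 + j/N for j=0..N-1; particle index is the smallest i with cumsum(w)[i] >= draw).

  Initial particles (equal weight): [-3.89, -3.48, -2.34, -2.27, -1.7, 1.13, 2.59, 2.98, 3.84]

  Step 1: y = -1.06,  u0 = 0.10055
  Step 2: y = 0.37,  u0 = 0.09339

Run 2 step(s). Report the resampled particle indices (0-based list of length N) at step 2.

step 1: w=[0.0062, 0.0209, 0.2275, 0.2510, 0.4559, 0.0381, 0.0003, 0.0001, 0.0000]  mean=-1.9300  Neff=3.0810  idx=[2, 2, 3, 3, 4, 4, 4, 4, 5]
step 2: w=[0.0137, 0.0137, 0.0169, 0.0169, 0.0773, 0.0773, 0.0773, 0.0773, 0.6297]  mean=0.0452  Neff=2.3733  idx=[4, 5, 7, 8, 8, 8, 8, 8, 8]

resampled_idx = [4, 5, 7, 8, 8, 8, 8, 8, 8]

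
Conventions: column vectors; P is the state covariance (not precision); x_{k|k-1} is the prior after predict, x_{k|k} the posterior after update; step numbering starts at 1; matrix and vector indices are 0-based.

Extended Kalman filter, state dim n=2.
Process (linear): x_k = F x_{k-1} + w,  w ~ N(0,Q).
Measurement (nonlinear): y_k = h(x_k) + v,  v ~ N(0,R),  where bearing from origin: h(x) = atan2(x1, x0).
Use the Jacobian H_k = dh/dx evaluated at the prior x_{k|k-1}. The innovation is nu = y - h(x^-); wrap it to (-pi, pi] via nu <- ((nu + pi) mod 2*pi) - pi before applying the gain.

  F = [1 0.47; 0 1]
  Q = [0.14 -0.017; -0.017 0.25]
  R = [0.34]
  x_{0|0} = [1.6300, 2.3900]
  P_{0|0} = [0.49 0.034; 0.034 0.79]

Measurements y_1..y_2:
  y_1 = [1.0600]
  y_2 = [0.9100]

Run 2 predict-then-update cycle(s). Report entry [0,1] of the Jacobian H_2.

step 1: x^-=[2.7533, 2.3900]  P^-=[0.8365 0.3883; 0.3883 1.0400]  H_jac=[-0.1798 0.2071]  S=[0.3827]  K=[-0.1828; 0.3804]  nu=[0.3451]  x^+=[2.6902, 2.5213]  P^+=[0.8237 0.4149; 0.4149 0.9846]
step 2: x^-=[3.8752, 2.5213]  P^-=[1.5712 0.8607; 0.8607 1.2346]  H_jac=[-0.1180 0.1813]  S=[0.3656]  K=[-0.0801; 0.3345]  nu=[0.3332]  x^+=[3.8485, 2.6327]  P^+=[1.5689 0.8705; 0.8705 1.1937]

H_jac[0,1] = 0.1813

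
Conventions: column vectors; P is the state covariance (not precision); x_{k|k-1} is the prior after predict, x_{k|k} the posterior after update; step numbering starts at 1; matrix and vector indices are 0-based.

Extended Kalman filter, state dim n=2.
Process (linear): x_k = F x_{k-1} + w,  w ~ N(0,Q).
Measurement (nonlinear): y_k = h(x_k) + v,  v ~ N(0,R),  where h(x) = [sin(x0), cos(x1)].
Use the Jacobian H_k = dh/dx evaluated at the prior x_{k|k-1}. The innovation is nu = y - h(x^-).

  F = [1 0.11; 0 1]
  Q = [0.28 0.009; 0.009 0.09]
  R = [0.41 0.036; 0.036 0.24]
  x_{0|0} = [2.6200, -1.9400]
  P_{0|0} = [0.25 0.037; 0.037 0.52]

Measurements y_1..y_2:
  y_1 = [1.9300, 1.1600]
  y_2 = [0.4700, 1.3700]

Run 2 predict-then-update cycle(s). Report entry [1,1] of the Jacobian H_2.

step 1: x^-=[2.4066, -1.9400]  P^-=[0.5444 0.1032; 0.1032 0.6100]  H_jac=[-0.7418 0.0000; 0.0000 0.9326]  S=[0.7096 -0.0354; -0.0354 0.7706]  K=[-0.5642 0.0990; -0.0712 0.7350]  nu=[1.2594, 1.5209]  x^+=[1.8466, -0.9118]  P^+=[0.3070 0.0037; 0.0037 0.1864]
step 2: x^-=[1.7463, -0.9118]  P^-=[0.5901 0.0332; 0.0332 0.2764]  H_jac=[-0.1746 0.0000; 0.0000 0.7906]  S=[0.4280 0.0314; 0.0314 0.4128]  K=[-0.2467 0.0824; -0.0527 0.5334]  nu=[-0.5146, 0.7577]  x^+=[1.9356, -0.4805]  P^+=[0.5625 0.0138; 0.0138 0.1595]

H_jac[1,1] = 0.7906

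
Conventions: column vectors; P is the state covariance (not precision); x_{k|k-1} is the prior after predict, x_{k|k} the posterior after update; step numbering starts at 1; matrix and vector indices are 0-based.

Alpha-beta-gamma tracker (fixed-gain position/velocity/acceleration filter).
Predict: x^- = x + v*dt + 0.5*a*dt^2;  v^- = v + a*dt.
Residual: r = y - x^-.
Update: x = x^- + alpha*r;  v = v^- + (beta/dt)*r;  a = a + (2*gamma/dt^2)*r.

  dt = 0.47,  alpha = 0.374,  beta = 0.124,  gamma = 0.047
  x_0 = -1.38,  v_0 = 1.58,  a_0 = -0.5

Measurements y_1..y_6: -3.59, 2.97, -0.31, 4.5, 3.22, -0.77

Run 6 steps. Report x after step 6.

step 1: x_pred=-0.6926  r=-2.8974  x^+=-1.7762  v^+=0.5806  a^+=-1.7329
step 2: x_pred=-1.6948  r=4.6648  x^+=0.0499  v^+=0.9968  a^+=0.2521
step 3: x_pred=0.5462  r=-0.8562  x^+=0.2260  v^+=0.8894  a^+=-0.1123
step 4: x_pred=0.6316  r=3.8684  x^+=2.0784  v^+=1.8572  a^+=1.5339
step 5: x_pred=3.1207  r=0.0993  x^+=3.1578  v^+=2.6044  a^+=1.5761
step 6: x_pred=4.5560  r=-5.3260  x^+=2.5641  v^+=1.9400  a^+=-0.6902

x_post = 2.5641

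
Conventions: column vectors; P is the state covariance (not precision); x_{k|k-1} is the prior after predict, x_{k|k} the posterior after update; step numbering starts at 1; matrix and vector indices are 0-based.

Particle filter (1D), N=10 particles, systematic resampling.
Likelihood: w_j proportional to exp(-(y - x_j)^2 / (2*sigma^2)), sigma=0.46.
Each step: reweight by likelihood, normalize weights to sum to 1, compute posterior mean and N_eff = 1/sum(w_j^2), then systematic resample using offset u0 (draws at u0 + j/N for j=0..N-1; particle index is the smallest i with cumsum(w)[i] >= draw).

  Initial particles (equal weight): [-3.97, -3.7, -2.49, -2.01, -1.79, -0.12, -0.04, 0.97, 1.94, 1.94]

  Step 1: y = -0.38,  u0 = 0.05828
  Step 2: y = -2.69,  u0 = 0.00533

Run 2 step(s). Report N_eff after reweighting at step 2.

step 1: w=[0.0000, 0.0000, 0.0000, 0.0011, 0.0056, 0.5204, 0.4646, 0.0082, 0.0000, 0.0000]  mean=-0.0854  Neff=2.0542  idx=[5, 5, 5, 5, 5, 6, 6, 6, 6, 6]
step 2: w=[0.1457, 0.1457, 0.1457, 0.1457, 0.1457, 0.0543, 0.0543, 0.0543, 0.0543, 0.0543]  mean=-0.0983  Neff=8.2730  idx=[0, 0, 1, 2, 2, 3, 4, 4, 6, 8]

N_eff = 8.2730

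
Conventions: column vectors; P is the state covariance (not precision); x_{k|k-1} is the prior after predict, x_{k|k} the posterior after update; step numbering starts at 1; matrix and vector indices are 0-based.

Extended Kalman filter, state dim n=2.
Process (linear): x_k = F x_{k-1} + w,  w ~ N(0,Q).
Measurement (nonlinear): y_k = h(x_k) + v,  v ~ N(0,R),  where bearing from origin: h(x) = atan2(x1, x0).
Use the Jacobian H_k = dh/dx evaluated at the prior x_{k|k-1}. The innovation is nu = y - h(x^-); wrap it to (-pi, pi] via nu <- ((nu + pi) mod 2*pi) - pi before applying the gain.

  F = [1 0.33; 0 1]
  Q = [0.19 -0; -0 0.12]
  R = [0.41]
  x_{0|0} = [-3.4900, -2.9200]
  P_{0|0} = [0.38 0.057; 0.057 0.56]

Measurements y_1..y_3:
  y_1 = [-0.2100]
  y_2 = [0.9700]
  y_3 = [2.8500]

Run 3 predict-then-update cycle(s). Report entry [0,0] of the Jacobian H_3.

H_jac[0,0] = 0.0571

step 1: x^-=[-4.4536, -2.9200]  P^-=[0.6686 0.2418; 0.2418 0.6800]  H_jac=[0.1030 -0.1570]  S=[0.4260]  K=[0.0725; -0.1922]  nu=[2.3513]  x^+=[-4.2832, -3.3719]  P^+=[0.6664 0.2477; 0.2477 0.6643]
step 2: x^-=[-5.3960, -3.3719]  P^-=[1.0922 0.4669; 0.4669 0.7843]  H_jac=[0.0833 -0.1333]  S=[0.4211]  K=[0.0682; -0.1559]  nu=[-2.7301]  x^+=[-5.5822, -2.9464]  P^+=[1.0902 0.4714; 0.4714 0.7740]
step 3: x^-=[-6.5546, -2.9464]  P^-=[1.6757 0.7268; 0.7268 0.8940]  H_jac=[0.0571 -0.1269]  S=[0.4193]  K=[0.0080; -0.1717]  nu=[-0.7141]  x^+=[-6.5603, -2.8238]  P^+=[1.6756 0.7274; 0.7274 0.8817]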